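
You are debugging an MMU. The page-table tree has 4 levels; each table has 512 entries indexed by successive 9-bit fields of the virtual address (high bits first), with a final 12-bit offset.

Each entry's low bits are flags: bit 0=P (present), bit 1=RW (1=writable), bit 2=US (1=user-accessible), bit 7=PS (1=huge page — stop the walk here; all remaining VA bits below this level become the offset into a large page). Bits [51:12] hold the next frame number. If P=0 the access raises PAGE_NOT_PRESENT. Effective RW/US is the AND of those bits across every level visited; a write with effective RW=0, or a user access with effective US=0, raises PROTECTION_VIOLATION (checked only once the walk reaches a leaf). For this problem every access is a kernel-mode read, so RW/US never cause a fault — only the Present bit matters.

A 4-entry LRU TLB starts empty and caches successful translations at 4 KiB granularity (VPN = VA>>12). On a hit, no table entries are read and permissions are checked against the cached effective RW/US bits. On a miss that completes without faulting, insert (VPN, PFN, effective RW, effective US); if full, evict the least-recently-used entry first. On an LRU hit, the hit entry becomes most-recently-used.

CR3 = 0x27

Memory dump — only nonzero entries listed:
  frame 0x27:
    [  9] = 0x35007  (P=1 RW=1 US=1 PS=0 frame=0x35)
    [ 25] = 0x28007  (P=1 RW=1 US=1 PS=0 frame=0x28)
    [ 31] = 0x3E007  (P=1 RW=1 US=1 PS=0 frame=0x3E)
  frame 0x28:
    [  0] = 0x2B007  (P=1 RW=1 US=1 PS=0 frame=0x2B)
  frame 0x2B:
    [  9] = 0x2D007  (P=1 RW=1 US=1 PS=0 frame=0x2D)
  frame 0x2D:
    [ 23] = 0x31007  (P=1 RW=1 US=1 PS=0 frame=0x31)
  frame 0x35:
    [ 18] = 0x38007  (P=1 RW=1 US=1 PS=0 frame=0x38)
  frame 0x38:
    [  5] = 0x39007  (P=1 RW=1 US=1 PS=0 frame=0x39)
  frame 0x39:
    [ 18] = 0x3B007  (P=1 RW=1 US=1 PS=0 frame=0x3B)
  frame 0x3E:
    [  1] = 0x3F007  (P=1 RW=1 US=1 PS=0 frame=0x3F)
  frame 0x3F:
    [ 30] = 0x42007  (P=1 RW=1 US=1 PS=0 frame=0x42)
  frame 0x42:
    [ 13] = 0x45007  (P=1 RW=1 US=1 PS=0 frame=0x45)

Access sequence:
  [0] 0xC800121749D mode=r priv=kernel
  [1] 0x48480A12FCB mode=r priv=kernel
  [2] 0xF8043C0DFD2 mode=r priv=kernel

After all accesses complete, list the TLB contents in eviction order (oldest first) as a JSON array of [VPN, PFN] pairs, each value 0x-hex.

Walk each access:
#0 VA=0xC800121749D (r,kernel):
  lvl0: tbl 0x27, slot 25 ⇒ 0x28007 (P1/RW1/US1/PS0)
  lvl1: tbl 0x28, slot 0 ⇒ 0x2B007 (P1/RW1/US1/PS0)
  lvl2: tbl 0x2B, slot 9 ⇒ 0x2D007 (P1/RW1/US1/PS0)
  lvl3: tbl 0x2D, slot 23 ⇒ 0x31007 (P1/RW1/US1/PS0)
  ⇒ phys 0x3149D  [4 reads]
#1 VA=0x48480A12FCB (r,kernel):
  lvl0: tbl 0x27, slot 9 ⇒ 0x35007 (P1/RW1/US1/PS0)
  lvl1: tbl 0x35, slot 18 ⇒ 0x38007 (P1/RW1/US1/PS0)
  lvl2: tbl 0x38, slot 5 ⇒ 0x39007 (P1/RW1/US1/PS0)
  lvl3: tbl 0x39, slot 18 ⇒ 0x3B007 (P1/RW1/US1/PS0)
  ⇒ phys 0x3BFCB  [4 reads]
#2 VA=0xF8043C0DFD2 (r,kernel):
  lvl0: tbl 0x27, slot 31 ⇒ 0x3E007 (P1/RW1/US1/PS0)
  lvl1: tbl 0x3E, slot 1 ⇒ 0x3F007 (P1/RW1/US1/PS0)
  lvl2: tbl 0x3F, slot 30 ⇒ 0x42007 (P1/RW1/US1/PS0)
  lvl3: tbl 0x42, slot 13 ⇒ 0x45007 (P1/RW1/US1/PS0)
  ⇒ phys 0x45FD2  [4 reads]

TLB: [["0xC8001217", "0x31"], ["0x48480A12", "0x3B"], ["0xF8043C0D", "0x45"]]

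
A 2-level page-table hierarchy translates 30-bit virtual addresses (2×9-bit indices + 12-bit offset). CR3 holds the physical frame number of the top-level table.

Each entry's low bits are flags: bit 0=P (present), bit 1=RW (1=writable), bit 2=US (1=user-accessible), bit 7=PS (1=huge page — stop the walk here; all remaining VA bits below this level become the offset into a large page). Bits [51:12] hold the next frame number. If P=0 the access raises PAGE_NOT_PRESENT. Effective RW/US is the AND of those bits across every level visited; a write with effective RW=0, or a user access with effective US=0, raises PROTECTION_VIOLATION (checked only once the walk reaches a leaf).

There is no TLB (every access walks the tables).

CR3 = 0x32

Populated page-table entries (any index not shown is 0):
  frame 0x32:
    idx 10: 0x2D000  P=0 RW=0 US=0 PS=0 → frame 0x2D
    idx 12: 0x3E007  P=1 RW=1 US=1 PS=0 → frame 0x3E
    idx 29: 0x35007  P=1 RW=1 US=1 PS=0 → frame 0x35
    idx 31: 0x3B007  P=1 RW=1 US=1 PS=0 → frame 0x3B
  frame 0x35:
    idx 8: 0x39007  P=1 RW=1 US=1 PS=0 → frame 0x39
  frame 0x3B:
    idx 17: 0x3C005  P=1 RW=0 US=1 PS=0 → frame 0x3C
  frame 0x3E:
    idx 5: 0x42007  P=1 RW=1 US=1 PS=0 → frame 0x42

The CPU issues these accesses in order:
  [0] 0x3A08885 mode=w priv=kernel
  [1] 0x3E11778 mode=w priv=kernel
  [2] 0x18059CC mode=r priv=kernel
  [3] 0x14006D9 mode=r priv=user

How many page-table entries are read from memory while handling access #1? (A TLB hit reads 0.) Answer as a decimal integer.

Walk each access:
#0 VA=0x3A08885 (w,kernel):
  L0: frame=0x32 idx=29 entry=0x35007 [P=1 RW=1 US=1 PS=0]
  L1: frame=0x35 idx=8 entry=0x39007 [P=1 RW=1 US=1 PS=0]
  → PA=0x39885  (2 entries read)
#1 VA=0x3E11778 (w,kernel):
  L0: frame=0x32 idx=31 entry=0x3B007 [P=1 RW=1 US=1 PS=0]
  L1: frame=0x3B idx=17 entry=0x3C005 [P=1 RW=0 US=1 PS=0]
  ⇒ fault: PROTECTION_VIOLATION  — 2 lookups
#2 VA=0x18059CC (r,kernel):
  L0: frame=0x32 idx=12 entry=0x3E007 [P=1 RW=1 US=1 PS=0]
  L1: frame=0x3E idx=5 entry=0x42007 [P=1 RW=1 US=1 PS=0]
  → PA=0x429CC  (2 entries read)
#3 VA=0x14006D9 (r,user):
  L0: frame=0x32 idx=10 entry=0x2D000 [P=0 RW=0 US=0 PS=0]
  ⇒ fault: PAGE_NOT_PRESENT  — 1 lookups

Entries read for #1: 2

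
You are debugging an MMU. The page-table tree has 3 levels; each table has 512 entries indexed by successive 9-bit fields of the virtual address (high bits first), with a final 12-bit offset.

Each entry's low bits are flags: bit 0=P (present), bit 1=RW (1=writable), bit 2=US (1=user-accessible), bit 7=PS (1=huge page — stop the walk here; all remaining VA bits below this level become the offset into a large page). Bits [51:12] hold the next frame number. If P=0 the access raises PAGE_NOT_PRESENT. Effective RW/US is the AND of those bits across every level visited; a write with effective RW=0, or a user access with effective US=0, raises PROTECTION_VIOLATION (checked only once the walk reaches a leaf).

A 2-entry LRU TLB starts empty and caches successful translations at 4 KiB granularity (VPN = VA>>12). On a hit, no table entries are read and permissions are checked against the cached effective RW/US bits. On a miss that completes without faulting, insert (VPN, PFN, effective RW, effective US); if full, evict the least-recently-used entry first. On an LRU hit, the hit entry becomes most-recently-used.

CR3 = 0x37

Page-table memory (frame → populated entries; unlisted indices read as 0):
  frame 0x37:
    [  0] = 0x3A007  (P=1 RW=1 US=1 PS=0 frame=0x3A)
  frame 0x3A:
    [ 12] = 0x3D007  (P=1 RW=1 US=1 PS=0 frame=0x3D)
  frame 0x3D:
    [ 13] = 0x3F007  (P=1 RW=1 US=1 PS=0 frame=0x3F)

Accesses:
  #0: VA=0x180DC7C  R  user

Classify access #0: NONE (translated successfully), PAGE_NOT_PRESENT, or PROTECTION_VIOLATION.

Walk each access:
#0 VA=0x180DC7C (r,user):
  L0: frame=0x37 idx=0 entry=0x3A007 [P=1 RW=1 US=1 PS=0]
  L1: frame=0x3A idx=12 entry=0x3D007 [P=1 RW=1 US=1 PS=0]
  L2: frame=0x3D idx=13 entry=0x3F007 [P=1 RW=1 US=1 PS=0]
  → PA=0x3FC7C  (3 entries read)

Access #0 fault: NONE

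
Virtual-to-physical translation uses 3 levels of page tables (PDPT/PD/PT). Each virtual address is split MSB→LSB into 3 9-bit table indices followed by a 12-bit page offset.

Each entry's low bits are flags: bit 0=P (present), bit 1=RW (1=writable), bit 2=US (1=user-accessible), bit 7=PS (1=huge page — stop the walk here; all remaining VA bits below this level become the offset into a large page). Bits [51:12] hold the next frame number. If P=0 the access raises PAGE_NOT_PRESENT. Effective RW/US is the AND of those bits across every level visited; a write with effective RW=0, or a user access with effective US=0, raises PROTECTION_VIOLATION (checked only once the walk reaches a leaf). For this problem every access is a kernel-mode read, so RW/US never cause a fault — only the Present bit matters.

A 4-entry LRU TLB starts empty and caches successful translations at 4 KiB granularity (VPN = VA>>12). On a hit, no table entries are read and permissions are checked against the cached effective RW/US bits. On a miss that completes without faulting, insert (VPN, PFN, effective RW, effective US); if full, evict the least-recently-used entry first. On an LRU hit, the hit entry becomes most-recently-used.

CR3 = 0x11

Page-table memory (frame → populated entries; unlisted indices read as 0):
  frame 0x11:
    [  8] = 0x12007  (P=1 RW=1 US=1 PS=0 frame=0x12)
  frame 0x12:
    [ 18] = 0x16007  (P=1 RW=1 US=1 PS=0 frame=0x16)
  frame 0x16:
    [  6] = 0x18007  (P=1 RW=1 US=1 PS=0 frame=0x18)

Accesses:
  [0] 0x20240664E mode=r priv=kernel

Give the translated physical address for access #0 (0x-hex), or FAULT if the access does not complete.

Trace:
#0 VA=0x20240664E (r,kernel):
  L0 @0x11[8] → 0x12007  P=1,RW=1,US=1,PS=0
  L1 @0x12[18] → 0x16007  P=1,RW=1,US=1,PS=0
  L2 @0x16[6] → 0x18007  P=1,RW=1,US=1,PS=0
  ✓ 0x1864E  — 3 lookups

Access #0 PA: 0x1864E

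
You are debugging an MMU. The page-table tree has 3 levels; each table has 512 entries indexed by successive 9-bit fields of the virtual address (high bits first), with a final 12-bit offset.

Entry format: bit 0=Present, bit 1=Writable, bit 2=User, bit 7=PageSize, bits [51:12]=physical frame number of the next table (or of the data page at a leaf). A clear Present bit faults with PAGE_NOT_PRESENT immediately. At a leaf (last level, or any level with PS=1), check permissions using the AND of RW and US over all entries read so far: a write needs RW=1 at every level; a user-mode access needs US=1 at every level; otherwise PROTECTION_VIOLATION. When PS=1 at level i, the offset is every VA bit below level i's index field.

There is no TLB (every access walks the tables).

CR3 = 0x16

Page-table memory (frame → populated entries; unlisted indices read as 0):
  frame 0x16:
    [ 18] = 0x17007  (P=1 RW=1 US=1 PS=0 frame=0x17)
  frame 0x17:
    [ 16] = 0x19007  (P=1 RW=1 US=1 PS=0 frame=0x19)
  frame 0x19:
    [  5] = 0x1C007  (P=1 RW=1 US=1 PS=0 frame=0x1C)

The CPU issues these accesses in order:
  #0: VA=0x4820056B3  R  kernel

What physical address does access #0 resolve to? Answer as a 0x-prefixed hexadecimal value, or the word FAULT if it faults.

Trace:
#0 VA=0x4820056B3 (r,kernel):
  L0 @0x16[18] → 0x17007  P=1,RW=1,US=1,PS=0
  L1 @0x17[16] → 0x19007  P=1,RW=1,US=1,PS=0
  L2 @0x19[5] → 0x1C007  P=1,RW=1,US=1,PS=0
  → PA=0x1C6B3  (3 entries read)

Access #0 PA: 0x1C6B3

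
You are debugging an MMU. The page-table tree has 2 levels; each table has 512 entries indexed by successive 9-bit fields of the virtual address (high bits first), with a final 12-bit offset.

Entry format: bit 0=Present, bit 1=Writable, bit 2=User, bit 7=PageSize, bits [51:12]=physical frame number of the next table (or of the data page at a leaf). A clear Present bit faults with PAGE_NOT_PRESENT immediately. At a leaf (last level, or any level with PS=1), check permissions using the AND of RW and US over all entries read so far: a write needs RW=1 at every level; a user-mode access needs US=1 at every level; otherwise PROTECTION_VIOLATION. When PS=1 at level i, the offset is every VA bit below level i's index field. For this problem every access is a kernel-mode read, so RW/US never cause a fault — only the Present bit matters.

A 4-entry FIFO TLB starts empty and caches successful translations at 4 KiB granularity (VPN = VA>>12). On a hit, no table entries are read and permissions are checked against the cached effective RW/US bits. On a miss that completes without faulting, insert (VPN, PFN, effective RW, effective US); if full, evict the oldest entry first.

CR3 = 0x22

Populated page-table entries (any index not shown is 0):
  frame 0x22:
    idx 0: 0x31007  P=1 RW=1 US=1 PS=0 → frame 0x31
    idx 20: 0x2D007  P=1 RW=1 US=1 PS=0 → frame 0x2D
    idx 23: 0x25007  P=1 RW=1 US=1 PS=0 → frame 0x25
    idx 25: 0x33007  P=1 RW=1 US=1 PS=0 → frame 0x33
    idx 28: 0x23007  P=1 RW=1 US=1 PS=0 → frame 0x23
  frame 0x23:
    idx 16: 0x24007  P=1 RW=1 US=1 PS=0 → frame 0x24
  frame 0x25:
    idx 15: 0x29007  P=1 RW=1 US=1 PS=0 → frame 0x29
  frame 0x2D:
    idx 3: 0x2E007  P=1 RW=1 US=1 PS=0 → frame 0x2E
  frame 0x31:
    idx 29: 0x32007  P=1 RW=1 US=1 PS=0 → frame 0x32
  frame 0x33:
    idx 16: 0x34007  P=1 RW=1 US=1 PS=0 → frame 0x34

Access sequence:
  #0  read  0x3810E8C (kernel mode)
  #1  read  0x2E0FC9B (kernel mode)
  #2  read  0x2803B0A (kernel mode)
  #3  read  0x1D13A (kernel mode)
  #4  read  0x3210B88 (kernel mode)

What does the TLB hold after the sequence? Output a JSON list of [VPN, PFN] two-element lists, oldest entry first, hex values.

Walk each access:
#0 VA=0x3810E8C (r,kernel):
  [0] read 0x22 idx=28: raw=0x23007 flags P=1 W=1 U=1 S=0
  [1] read 0x23 idx=16: raw=0x24007 flags P=1 W=1 U=1 S=0
  ⇒ phys 0x24E8C  [2 reads]
#1 VA=0x2E0FC9B (r,kernel):
  [0] read 0x22 idx=23: raw=0x25007 flags P=1 W=1 U=1 S=0
  [1] read 0x25 idx=15: raw=0x29007 flags P=1 W=1 U=1 S=0
  ⇒ phys 0x29C9B  [2 reads]
#2 VA=0x2803B0A (r,kernel):
  [0] read 0x22 idx=20: raw=0x2D007 flags P=1 W=1 U=1 S=0
  [1] read 0x2D idx=3: raw=0x2E007 flags P=1 W=1 U=1 S=0
  ⇒ phys 0x2EB0A  [2 reads]
#3 VA=0x1D13A (r,kernel):
  [0] read 0x22 idx=0: raw=0x31007 flags P=1 W=1 U=1 S=0
  [1] read 0x31 idx=29: raw=0x32007 flags P=1 W=1 U=1 S=0
  ⇒ phys 0x3213A  [2 reads]
#4 VA=0x3210B88 (r,kernel):
  [0] read 0x22 idx=25: raw=0x33007 flags P=1 W=1 U=1 S=0
  [1] read 0x33 idx=16: raw=0x34007 flags P=1 W=1 U=1 S=0
  ⇒ phys 0x34B88  [2 reads]

TLB: [["0x2E0F", "0x29"], ["0x2803", "0x2E"], ["0x1D", "0x32"], ["0x3210", "0x34"]]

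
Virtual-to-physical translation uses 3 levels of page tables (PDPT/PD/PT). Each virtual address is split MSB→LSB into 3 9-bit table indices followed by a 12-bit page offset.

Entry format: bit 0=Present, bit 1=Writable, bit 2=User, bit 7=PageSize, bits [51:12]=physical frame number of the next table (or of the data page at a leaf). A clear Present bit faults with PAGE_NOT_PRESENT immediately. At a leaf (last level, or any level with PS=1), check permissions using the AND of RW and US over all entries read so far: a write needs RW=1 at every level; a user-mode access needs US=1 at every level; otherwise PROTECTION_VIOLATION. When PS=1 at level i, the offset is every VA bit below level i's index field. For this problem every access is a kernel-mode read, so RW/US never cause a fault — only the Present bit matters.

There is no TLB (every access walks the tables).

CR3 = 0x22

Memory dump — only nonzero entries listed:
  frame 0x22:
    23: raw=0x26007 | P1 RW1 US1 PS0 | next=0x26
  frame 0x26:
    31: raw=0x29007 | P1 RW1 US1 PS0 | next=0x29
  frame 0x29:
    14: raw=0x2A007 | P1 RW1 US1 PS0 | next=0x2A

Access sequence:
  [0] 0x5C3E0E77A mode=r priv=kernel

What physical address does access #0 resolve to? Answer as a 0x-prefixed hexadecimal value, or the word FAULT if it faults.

Trace:
#0 VA=0x5C3E0E77A (r,kernel):
  L0: frame=0x22 idx=23 entry=0x26007 [P=1 RW=1 US=1 PS=0]
  L1: frame=0x26 idx=31 entry=0x29007 [P=1 RW=1 US=1 PS=0]
  L2: frame=0x29 idx=14 entry=0x2A007 [P=1 RW=1 US=1 PS=0]
  ⇒ phys 0x2A77A  [3 reads]

Access #0 PA: 0x2A77A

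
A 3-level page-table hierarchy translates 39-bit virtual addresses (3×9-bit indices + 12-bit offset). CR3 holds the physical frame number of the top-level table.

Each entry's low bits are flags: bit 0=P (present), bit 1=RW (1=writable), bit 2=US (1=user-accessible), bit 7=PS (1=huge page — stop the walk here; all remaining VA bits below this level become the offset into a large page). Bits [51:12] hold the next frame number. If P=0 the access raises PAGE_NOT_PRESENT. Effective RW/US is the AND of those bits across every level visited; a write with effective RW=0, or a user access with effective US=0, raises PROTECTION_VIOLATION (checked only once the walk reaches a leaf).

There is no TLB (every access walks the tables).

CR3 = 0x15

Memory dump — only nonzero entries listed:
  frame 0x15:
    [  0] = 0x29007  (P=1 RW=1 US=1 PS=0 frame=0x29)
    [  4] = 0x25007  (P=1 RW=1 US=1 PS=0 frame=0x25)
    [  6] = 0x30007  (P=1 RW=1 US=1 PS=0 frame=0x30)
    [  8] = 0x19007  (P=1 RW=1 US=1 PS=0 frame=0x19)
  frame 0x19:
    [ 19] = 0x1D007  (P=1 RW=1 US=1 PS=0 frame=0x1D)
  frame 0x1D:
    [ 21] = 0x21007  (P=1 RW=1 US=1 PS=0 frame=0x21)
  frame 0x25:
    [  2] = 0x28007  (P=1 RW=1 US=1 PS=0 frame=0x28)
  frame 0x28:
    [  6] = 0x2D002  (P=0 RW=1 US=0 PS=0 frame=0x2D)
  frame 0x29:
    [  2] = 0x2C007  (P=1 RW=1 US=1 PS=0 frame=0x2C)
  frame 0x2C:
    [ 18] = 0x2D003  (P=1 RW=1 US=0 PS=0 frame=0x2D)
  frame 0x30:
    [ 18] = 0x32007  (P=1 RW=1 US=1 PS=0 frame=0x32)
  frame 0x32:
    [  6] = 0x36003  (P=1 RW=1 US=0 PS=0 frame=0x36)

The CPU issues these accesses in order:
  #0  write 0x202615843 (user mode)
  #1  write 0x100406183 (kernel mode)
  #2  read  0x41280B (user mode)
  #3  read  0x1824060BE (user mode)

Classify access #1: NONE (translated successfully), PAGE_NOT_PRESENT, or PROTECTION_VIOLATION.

Walk each access:
#0 VA=0x202615843 (w,user):
  lvl0: tbl 0x15, slot 8 ⇒ 0x19007 (P1/RW1/US1/PS0)
  lvl1: tbl 0x19, slot 19 ⇒ 0x1D007 (P1/RW1/US1/PS0)
  lvl2: tbl 0x1D, slot 21 ⇒ 0x21007 (P1/RW1/US1/PS0)
  ⇒ phys 0x21843  [3 reads]
#1 VA=0x100406183 (w,kernel):
  lvl0: tbl 0x15, slot 4 ⇒ 0x25007 (P1/RW1/US1/PS0)
  lvl1: tbl 0x25, slot 2 ⇒ 0x28007 (P1/RW1/US1/PS0)
  lvl2: tbl 0x28, slot 6 ⇒ 0x2D002 (P0/RW1/US0/PS0)
  → PAGE_NOT_PRESENT  (3 entries read)
#2 VA=0x41280B (r,user):
  lvl0: tbl 0x15, slot 0 ⇒ 0x29007 (P1/RW1/US1/PS0)
  lvl1: tbl 0x29, slot 2 ⇒ 0x2C007 (P1/RW1/US1/PS0)
  lvl2: tbl 0x2C, slot 18 ⇒ 0x2D003 (P1/RW1/US0/PS0)
  → PROTECTION_VIOLATION  (3 entries read)
#3 VA=0x1824060BE (r,user):
  lvl0: tbl 0x15, slot 6 ⇒ 0x30007 (P1/RW1/US1/PS0)
  lvl1: tbl 0x30, slot 18 ⇒ 0x32007 (P1/RW1/US1/PS0)
  lvl2: tbl 0x32, slot 6 ⇒ 0x36003 (P1/RW1/US0/PS0)
  → PROTECTION_VIOLATION  (3 entries read)

Access #1 fault: PAGE_NOT_PRESENT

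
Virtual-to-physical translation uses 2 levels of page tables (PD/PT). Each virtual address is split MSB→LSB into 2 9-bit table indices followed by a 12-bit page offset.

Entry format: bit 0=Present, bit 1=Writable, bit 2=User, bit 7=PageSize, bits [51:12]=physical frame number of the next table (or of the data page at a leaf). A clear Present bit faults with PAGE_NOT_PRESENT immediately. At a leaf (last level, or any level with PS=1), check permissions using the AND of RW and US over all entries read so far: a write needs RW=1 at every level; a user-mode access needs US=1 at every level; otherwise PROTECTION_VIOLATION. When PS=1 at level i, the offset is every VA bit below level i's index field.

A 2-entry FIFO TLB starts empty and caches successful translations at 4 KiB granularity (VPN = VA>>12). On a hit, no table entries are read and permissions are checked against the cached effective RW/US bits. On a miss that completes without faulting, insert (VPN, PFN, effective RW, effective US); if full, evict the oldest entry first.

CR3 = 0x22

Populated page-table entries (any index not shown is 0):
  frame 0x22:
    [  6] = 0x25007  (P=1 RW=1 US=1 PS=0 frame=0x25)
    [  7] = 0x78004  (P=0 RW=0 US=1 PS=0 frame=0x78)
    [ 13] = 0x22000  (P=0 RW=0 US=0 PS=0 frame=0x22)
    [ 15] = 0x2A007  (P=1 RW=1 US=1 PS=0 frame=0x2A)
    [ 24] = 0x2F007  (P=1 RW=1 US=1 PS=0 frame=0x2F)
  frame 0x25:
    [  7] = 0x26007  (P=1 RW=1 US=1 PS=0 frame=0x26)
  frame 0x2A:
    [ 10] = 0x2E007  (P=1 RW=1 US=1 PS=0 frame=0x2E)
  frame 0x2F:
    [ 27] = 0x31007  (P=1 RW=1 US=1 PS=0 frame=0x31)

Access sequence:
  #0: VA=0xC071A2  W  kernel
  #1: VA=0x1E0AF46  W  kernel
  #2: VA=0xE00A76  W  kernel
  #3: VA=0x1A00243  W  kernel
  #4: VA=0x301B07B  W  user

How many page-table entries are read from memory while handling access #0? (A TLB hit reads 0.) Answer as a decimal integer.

Trace:
#0 VA=0xC071A2 (w,kernel):
  lvl0: tbl 0x22, slot 6 ⇒ 0x25007 (P1/RW1/US1/PS0)
  lvl1: tbl 0x25, slot 7 ⇒ 0x26007 (P1/RW1/US1/PS0)
  → PA=0x261A2  (2 entries read)
#1 VA=0x1E0AF46 (w,kernel):
  lvl0: tbl 0x22, slot 15 ⇒ 0x2A007 (P1/RW1/US1/PS0)
  lvl1: tbl 0x2A, slot 10 ⇒ 0x2E007 (P1/RW1/US1/PS0)
  → PA=0x2EF46  (2 entries read)
#2 VA=0xE00A76 (w,kernel):
  lvl0: tbl 0x22, slot 7 ⇒ 0x78004 (P0/RW0/US1/PS0)
  ✗ PAGE_NOT_PRESENT  [1 reads]
#3 VA=0x1A00243 (w,kernel):
  lvl0: tbl 0x22, slot 13 ⇒ 0x22000 (P0/RW0/US0/PS0)
  ✗ PAGE_NOT_PRESENT  [1 reads]
#4 VA=0x301B07B (w,user):
  lvl0: tbl 0x22, slot 24 ⇒ 0x2F007 (P1/RW1/US1/PS0)
  lvl1: tbl 0x2F, slot 27 ⇒ 0x31007 (P1/RW1/US1/PS0)
  → PA=0x3107B  (2 entries read)

Entries read for #0: 2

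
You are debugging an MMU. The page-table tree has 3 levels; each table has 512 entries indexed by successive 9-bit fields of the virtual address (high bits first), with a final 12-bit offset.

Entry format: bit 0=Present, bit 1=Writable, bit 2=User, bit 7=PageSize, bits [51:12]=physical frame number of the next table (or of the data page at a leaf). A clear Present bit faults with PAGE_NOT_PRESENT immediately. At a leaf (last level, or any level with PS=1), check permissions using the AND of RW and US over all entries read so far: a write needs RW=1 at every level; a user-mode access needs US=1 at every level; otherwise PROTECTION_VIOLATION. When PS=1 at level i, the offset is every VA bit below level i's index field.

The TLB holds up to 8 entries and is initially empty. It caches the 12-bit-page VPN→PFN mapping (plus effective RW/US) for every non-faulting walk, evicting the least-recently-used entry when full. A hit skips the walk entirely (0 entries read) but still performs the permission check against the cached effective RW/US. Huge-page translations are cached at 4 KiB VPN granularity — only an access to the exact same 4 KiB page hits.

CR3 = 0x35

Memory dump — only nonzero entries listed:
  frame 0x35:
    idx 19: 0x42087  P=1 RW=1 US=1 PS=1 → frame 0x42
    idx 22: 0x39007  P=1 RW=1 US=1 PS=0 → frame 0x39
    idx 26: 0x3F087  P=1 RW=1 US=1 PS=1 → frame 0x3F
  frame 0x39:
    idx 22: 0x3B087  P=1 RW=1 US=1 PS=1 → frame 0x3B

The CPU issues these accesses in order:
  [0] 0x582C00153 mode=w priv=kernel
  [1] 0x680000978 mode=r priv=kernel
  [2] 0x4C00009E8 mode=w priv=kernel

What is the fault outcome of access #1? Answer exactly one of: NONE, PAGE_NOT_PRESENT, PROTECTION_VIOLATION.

Per-access translation:
#0 VA=0x582C00153 (w,kernel):
  L0: frame=0x35 idx=22 entry=0x39007 [P=1 RW=1 US=1 PS=0]
  L1: frame=0x39 idx=22 entry=0x3B087 [P=1 RW=1 US=1 PS=1]
  ✓ 0x3B153 (huge @L1)  — 2 lookups
#1 VA=0x680000978 (r,kernel):
  L0: frame=0x35 idx=26 entry=0x3F087 [P=1 RW=1 US=1 PS=1]
  ✓ 0x3F978 (huge @L0)  — 1 lookups
#2 VA=0x4C00009E8 (w,kernel):
  L0: frame=0x35 idx=19 entry=0x42087 [P=1 RW=1 US=1 PS=1]
  ✓ 0x429E8 (huge @L0)  — 1 lookups

Access #1 fault: NONE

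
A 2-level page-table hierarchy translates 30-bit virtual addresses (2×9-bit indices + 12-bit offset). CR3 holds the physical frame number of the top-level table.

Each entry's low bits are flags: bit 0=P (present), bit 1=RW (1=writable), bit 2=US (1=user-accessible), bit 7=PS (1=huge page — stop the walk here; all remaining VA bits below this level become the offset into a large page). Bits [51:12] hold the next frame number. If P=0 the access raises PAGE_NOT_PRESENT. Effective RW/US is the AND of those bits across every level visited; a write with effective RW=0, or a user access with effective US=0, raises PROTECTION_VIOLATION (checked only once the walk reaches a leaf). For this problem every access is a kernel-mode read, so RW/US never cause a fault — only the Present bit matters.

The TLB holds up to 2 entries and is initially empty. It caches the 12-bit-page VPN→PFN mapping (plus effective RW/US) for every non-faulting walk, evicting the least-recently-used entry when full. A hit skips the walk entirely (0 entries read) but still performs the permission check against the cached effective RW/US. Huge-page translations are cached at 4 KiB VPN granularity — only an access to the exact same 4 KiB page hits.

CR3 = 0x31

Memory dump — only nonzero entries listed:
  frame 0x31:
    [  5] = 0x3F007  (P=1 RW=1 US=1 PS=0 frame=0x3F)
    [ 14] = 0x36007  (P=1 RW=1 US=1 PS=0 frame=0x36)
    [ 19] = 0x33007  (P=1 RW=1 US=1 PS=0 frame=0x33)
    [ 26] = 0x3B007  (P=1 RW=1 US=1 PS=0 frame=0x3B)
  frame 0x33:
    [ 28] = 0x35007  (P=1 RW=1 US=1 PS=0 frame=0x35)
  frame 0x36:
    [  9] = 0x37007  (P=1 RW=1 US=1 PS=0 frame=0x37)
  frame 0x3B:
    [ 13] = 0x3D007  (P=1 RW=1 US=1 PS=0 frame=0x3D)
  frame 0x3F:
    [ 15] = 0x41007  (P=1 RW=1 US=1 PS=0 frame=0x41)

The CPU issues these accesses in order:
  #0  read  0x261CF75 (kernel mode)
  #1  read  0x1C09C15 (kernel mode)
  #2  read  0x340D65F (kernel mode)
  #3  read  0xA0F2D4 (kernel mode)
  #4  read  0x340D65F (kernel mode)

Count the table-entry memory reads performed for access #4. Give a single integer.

Walk each access:
#0 VA=0x261CF75 (r,kernel):
  L0 @0x31[19] → 0x33007  P=1,RW=1,US=1,PS=0
  L1 @0x33[28] → 0x35007  P=1,RW=1,US=1,PS=0
  ⇒ phys 0x35F75  [2 reads]
#1 VA=0x1C09C15 (r,kernel):
  L0 @0x31[14] → 0x36007  P=1,RW=1,US=1,PS=0
  L1 @0x36[9] → 0x37007  P=1,RW=1,US=1,PS=0
  ⇒ phys 0x37C15  [2 reads]
#2 VA=0x340D65F (r,kernel):
  L0 @0x31[26] → 0x3B007  P=1,RW=1,US=1,PS=0
  L1 @0x3B[13] → 0x3D007  P=1,RW=1,US=1,PS=0
  ⇒ phys 0x3D65F  [2 reads]
#3 VA=0xA0F2D4 (r,kernel):
  L0 @0x31[5] → 0x3F007  P=1,RW=1,US=1,PS=0
  L1 @0x3F[15] → 0x41007  P=1,RW=1,US=1,PS=0
  ⇒ phys 0x412D4  [2 reads]
#4 VA=0x340D65F (r,kernel):
  TLB hit vpn=0x340D → PA=0x3D65F

Entries read for #4: 0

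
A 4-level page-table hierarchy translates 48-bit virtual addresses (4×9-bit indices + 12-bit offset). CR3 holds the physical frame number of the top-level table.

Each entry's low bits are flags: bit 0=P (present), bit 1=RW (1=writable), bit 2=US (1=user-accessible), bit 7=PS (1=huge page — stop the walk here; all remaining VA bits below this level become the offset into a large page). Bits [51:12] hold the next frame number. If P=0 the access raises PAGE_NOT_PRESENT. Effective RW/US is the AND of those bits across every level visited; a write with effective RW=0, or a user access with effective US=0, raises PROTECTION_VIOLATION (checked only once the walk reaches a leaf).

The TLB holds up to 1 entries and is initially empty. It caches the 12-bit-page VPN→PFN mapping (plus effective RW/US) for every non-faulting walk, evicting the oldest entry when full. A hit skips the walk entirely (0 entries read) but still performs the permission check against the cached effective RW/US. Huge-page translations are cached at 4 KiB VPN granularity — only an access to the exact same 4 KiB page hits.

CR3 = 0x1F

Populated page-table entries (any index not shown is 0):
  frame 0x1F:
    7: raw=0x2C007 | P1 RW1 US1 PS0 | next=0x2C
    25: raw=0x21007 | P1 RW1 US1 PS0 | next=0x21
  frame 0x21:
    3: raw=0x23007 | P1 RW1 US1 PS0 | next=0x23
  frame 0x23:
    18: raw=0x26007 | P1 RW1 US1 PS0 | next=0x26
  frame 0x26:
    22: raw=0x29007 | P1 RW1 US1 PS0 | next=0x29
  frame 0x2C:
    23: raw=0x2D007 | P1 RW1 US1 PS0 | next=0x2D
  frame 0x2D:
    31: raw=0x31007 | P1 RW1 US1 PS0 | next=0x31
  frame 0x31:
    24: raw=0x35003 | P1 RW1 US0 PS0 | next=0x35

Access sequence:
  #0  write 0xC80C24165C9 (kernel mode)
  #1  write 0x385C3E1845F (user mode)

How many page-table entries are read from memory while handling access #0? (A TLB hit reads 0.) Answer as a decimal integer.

Trace:
#0 VA=0xC80C24165C9 (w,kernel):
  L0 @0x1F[25] → 0x21007  P=1,RW=1,US=1,PS=0
  L1 @0x21[3] → 0x23007  P=1,RW=1,US=1,PS=0
  L2 @0x23[18] → 0x26007  P=1,RW=1,US=1,PS=0
  L3 @0x26[22] → 0x29007  P=1,RW=1,US=1,PS=0
  ✓ 0x295C9  — 4 lookups
#1 VA=0x385C3E1845F (w,user):
  L0 @0x1F[7] → 0x2C007  P=1,RW=1,US=1,PS=0
  L1 @0x2C[23] → 0x2D007  P=1,RW=1,US=1,PS=0
  L2 @0x2D[31] → 0x31007  P=1,RW=1,US=1,PS=0
  L3 @0x31[24] → 0x35003  P=1,RW=1,US=0,PS=0
  ✗ PROTECTION_VIOLATION  [4 reads]

Entries read for #0: 4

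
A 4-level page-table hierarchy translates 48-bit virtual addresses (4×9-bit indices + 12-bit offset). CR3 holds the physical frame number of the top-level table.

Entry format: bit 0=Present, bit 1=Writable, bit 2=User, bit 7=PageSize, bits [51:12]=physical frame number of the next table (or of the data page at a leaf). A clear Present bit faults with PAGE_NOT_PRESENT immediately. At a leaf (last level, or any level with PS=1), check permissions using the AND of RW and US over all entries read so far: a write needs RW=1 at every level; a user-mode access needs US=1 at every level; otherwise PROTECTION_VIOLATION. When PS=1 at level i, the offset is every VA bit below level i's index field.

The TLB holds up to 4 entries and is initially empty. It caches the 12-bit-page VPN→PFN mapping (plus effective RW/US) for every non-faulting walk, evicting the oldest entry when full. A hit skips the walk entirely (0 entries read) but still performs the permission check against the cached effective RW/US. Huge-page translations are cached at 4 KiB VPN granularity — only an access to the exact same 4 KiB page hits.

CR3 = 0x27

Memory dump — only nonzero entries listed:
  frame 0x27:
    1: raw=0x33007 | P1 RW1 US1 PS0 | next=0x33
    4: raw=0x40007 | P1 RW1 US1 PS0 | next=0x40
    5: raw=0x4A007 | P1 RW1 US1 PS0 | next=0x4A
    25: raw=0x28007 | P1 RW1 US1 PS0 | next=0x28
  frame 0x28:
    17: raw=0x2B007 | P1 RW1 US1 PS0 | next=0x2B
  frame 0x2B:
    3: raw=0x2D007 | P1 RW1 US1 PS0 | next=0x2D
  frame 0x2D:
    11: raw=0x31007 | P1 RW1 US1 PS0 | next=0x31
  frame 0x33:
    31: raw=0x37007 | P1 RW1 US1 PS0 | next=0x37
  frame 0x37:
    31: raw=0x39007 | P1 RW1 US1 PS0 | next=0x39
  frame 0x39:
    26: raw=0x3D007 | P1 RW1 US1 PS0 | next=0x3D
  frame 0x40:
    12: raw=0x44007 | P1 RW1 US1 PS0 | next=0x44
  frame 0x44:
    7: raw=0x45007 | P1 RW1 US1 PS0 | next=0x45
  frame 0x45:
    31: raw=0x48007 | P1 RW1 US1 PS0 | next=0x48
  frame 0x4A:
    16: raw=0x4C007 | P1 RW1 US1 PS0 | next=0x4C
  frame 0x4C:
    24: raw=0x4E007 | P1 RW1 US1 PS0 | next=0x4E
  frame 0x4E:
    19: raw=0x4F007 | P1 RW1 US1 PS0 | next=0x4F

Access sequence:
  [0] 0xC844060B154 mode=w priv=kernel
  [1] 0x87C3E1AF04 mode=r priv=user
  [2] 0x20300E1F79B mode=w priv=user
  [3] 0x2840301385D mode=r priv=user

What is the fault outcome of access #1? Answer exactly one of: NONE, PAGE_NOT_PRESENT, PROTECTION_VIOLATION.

Per-access translation:
#0 VA=0xC844060B154 (w,kernel):
  lvl0: tbl 0x27, slot 25 ⇒ 0x28007 (P1/RW1/US1/PS0)
  lvl1: tbl 0x28, slot 17 ⇒ 0x2B007 (P1/RW1/US1/PS0)
  lvl2: tbl 0x2B, slot 3 ⇒ 0x2D007 (P1/RW1/US1/PS0)
  lvl3: tbl 0x2D, slot 11 ⇒ 0x31007 (P1/RW1/US1/PS0)
  ✓ 0x31154  — 4 lookups
#1 VA=0x87C3E1AF04 (r,user):
  lvl0: tbl 0x27, slot 1 ⇒ 0x33007 (P1/RW1/US1/PS0)
  lvl1: tbl 0x33, slot 31 ⇒ 0x37007 (P1/RW1/US1/PS0)
  lvl2: tbl 0x37, slot 31 ⇒ 0x39007 (P1/RW1/US1/PS0)
  lvl3: tbl 0x39, slot 26 ⇒ 0x3D007 (P1/RW1/US1/PS0)
  ✓ 0x3DF04  — 4 lookups
#2 VA=0x20300E1F79B (w,user):
  lvl0: tbl 0x27, slot 4 ⇒ 0x40007 (P1/RW1/US1/PS0)
  lvl1: tbl 0x40, slot 12 ⇒ 0x44007 (P1/RW1/US1/PS0)
  lvl2: tbl 0x44, slot 7 ⇒ 0x45007 (P1/RW1/US1/PS0)
  lvl3: tbl 0x45, slot 31 ⇒ 0x48007 (P1/RW1/US1/PS0)
  ✓ 0x4879B  — 4 lookups
#3 VA=0x2840301385D (r,user):
  lvl0: tbl 0x27, slot 5 ⇒ 0x4A007 (P1/RW1/US1/PS0)
  lvl1: tbl 0x4A, slot 16 ⇒ 0x4C007 (P1/RW1/US1/PS0)
  lvl2: tbl 0x4C, slot 24 ⇒ 0x4E007 (P1/RW1/US1/PS0)
  lvl3: tbl 0x4E, slot 19 ⇒ 0x4F007 (P1/RW1/US1/PS0)
  ✓ 0x4F85D  — 4 lookups

Access #1 fault: NONE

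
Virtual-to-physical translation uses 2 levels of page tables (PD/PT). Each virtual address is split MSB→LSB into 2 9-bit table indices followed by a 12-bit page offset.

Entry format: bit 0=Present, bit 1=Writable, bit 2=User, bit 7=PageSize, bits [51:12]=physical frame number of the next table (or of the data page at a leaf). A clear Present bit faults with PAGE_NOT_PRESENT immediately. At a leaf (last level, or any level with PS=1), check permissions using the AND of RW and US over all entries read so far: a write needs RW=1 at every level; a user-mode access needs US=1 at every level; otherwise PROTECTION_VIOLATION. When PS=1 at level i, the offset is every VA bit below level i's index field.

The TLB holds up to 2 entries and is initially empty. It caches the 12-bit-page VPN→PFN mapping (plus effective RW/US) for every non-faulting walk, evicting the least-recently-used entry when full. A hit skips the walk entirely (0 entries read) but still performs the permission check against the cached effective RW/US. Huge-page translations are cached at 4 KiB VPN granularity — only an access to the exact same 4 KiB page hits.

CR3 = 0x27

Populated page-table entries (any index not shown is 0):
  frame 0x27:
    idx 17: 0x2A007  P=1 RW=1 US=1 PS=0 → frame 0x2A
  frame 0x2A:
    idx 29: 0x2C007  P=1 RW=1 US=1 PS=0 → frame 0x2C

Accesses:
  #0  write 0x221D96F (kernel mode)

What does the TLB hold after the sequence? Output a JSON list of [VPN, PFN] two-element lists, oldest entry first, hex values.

Walk each access:
#0 VA=0x221D96F (w,kernel):
  [0] read 0x27 idx=17: raw=0x2A007 flags P=1 W=1 U=1 S=0
  [1] read 0x2A idx=29: raw=0x2C007 flags P=1 W=1 U=1 S=0
  ⇒ phys 0x2C96F  [2 reads]

TLB: [["0x221D", "0x2C"]]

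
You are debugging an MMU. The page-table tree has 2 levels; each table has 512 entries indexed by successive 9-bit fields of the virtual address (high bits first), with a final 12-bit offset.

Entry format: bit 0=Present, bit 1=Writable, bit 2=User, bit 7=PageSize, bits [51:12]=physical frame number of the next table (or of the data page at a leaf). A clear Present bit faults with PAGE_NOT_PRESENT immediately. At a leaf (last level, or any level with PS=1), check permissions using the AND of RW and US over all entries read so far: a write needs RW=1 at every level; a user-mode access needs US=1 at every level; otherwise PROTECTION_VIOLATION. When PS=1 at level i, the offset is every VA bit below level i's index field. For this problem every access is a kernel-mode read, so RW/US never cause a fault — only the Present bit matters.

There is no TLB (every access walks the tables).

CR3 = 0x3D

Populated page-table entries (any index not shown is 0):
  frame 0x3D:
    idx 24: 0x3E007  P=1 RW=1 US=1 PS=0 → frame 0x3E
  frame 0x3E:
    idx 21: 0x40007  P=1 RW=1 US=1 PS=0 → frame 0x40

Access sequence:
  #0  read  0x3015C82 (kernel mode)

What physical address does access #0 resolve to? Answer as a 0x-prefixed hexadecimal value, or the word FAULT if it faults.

Trace:
#0 VA=0x3015C82 (r,kernel):
  L0 @0x3D[24] → 0x3E007  P=1,RW=1,US=1,PS=0
  L1 @0x3E[21] → 0x40007  P=1,RW=1,US=1,PS=0
  ✓ 0x40C82  — 2 lookups

Access #0 PA: 0x40C82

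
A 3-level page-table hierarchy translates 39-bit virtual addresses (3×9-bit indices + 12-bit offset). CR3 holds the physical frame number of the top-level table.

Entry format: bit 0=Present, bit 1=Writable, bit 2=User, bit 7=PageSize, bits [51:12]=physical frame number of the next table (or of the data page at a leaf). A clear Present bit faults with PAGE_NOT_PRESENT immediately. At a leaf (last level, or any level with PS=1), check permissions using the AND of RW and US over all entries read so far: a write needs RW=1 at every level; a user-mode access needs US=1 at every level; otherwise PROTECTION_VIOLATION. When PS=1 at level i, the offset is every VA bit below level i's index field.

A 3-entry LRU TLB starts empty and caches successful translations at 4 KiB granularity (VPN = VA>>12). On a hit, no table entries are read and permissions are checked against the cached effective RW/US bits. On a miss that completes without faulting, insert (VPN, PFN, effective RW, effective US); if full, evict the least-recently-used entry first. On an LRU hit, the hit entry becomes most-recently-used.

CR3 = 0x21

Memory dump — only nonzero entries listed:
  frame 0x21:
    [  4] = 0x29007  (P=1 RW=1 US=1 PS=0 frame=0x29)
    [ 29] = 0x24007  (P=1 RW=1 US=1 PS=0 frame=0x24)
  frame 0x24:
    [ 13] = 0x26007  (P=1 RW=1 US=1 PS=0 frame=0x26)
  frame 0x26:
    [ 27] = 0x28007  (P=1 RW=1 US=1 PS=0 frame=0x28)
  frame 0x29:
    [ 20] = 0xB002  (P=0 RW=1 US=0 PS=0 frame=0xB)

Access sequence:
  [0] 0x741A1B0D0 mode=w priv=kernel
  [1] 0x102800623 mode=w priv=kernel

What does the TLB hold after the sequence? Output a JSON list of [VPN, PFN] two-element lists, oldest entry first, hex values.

Trace:
#0 VA=0x741A1B0D0 (w,kernel):
  L0 @0x21[29] → 0x24007  P=1,RW=1,US=1,PS=0
  L1 @0x24[13] → 0x26007  P=1,RW=1,US=1,PS=0
  L2 @0x26[27] → 0x28007  P=1,RW=1,US=1,PS=0
  ✓ 0x280D0  — 3 lookups
#1 VA=0x102800623 (w,kernel):
  L0 @0x21[4] → 0x29007  P=1,RW=1,US=1,PS=0
  L1 @0x29[20] → 0xB002  P=0,RW=1,US=0,PS=0
  → PAGE_NOT_PRESENT  (2 entries read)

TLB: [["0x741A1B", "0x28"]]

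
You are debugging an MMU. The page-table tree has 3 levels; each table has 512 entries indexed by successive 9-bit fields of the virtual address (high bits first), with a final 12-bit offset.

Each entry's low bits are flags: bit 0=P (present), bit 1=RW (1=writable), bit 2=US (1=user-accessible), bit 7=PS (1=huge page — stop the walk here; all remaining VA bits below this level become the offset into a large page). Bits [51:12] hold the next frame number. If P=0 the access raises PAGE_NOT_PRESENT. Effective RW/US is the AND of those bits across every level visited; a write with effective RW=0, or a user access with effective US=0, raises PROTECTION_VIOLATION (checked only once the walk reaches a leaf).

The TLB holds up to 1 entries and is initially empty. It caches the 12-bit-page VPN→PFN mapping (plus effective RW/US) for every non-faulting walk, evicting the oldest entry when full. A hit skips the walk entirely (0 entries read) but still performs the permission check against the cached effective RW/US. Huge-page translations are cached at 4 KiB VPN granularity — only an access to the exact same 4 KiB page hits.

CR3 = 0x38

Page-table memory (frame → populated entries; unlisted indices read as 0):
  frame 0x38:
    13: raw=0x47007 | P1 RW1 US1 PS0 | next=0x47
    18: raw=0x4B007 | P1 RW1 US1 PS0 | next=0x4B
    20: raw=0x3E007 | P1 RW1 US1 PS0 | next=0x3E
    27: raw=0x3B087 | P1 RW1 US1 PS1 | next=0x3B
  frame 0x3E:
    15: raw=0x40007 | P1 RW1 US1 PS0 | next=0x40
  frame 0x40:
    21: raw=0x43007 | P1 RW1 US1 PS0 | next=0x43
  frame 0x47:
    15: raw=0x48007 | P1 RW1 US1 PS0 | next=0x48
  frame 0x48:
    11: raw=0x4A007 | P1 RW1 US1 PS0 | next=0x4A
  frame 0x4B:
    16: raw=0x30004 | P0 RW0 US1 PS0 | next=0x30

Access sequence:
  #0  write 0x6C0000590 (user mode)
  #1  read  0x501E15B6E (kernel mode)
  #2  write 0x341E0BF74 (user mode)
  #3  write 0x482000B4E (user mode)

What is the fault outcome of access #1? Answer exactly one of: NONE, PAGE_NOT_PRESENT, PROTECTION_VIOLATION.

Walk each access:
#0 VA=0x6C0000590 (w,user):
  L0 @0x38[27] → 0x3B087  P=1,RW=1,US=1,PS=1
  ✓ 0x3B590 (huge @L0)  — 1 lookups
#1 VA=0x501E15B6E (r,kernel):
  L0 @0x38[20] → 0x3E007  P=1,RW=1,US=1,PS=0
  L1 @0x3E[15] → 0x40007  P=1,RW=1,US=1,PS=0
  L2 @0x40[21] → 0x43007  P=1,RW=1,US=1,PS=0
  ✓ 0x43B6E  — 3 lookups
#2 VA=0x341E0BF74 (w,user):
  L0 @0x38[13] → 0x47007  P=1,RW=1,US=1,PS=0
  L1 @0x47[15] → 0x48007  P=1,RW=1,US=1,PS=0
  L2 @0x48[11] → 0x4A007  P=1,RW=1,US=1,PS=0
  ✓ 0x4AF74  — 3 lookups
#3 VA=0x482000B4E (w,user):
  L0 @0x38[18] → 0x4B007  P=1,RW=1,US=1,PS=0
  L1 @0x4B[16] → 0x30004  P=0,RW=0,US=1,PS=0
  ⇒ fault: PAGE_NOT_PRESENT  — 2 lookups

Access #1 fault: NONE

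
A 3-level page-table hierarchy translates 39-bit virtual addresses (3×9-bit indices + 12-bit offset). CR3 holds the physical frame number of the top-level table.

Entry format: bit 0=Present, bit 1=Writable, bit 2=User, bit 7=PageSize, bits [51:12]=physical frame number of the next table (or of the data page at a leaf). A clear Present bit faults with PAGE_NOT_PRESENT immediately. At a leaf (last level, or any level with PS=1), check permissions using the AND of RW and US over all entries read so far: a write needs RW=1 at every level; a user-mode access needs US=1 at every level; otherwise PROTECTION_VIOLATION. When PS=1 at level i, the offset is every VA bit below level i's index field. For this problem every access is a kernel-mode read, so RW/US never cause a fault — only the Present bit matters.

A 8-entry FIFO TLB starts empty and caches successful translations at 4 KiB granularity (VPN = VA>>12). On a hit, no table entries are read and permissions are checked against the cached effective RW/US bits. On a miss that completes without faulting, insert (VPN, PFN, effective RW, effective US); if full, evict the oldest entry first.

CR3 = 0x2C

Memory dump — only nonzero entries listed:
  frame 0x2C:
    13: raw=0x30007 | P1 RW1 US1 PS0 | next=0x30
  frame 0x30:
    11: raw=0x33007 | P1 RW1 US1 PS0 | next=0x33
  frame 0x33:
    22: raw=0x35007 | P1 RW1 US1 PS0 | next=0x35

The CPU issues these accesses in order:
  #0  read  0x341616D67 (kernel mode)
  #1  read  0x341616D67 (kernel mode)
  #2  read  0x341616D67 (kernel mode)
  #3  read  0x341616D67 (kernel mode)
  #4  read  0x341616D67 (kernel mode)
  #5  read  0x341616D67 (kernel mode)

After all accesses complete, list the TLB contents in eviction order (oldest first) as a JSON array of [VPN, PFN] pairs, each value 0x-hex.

Trace:
#0 VA=0x341616D67 (r,kernel):
  lvl0: tbl 0x2C, slot 13 ⇒ 0x30007 (P1/RW1/US1/PS0)
  lvl1: tbl 0x30, slot 11 ⇒ 0x33007 (P1/RW1/US1/PS0)
  lvl2: tbl 0x33, slot 22 ⇒ 0x35007 (P1/RW1/US1/PS0)
  ⇒ phys 0x35D67  [3 reads]
#1 VA=0x341616D67 (r,kernel):
  TLB hit vpn=0x341616 → PA=0x35D67
#2 VA=0x341616D67 (r,kernel):
  TLB hit vpn=0x341616 → PA=0x35D67
#3 VA=0x341616D67 (r,kernel):
  TLB hit vpn=0x341616 → PA=0x35D67
#4 VA=0x341616D67 (r,kernel):
  TLB hit vpn=0x341616 → PA=0x35D67
#5 VA=0x341616D67 (r,kernel):
  TLB hit vpn=0x341616 → PA=0x35D67

TLB: [["0x341616", "0x35"]]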